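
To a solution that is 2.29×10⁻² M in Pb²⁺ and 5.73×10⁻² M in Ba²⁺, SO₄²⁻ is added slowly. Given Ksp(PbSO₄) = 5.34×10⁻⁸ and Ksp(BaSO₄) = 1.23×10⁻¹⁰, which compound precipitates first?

BaSO₄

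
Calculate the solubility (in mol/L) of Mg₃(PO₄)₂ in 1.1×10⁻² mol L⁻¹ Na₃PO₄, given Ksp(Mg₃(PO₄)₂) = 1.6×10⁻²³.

Mg₃(PO₄)₂(s) ⇌ 3 Mg²⁺(aq) + 2 PO₄³⁻(aq)
Let s be the solubility of Mg₃(PO₄)₂ here. The common ion gives [PO₄³⁻] ≈ 1.1×10⁻² mol L⁻¹, and [Mg²⁺] = 3s.
Ksp = [Mg²⁺]^3[PO₄³⁻]^2 = (3s)^3(1.1×10⁻²)^2
(3s)^3 = 1.6×10⁻²³ / (1.1×10⁻²)^2 = 1.3×10⁻¹⁹
s = 1.7×10⁻⁷ mol L⁻¹

1.7×10⁻⁷ M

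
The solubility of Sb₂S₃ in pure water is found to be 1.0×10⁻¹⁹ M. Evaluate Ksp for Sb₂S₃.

Ksp = 1.1×10⁻⁹³

Sb₂S₃(s) ⇌ 2 Sb³⁺(aq) + 3 S²⁻(aq)
Call the molar solubility s, so that [Sb³⁺] = 2s and [S²⁻] = 3s.
Ksp = [Sb³⁺]^2[S²⁻]^3 = (2s)^2 · (3s)^3 = 108s^5
Ksp = 108 × (1.0×10⁻¹⁹)^5 = 1.1×10⁻⁹³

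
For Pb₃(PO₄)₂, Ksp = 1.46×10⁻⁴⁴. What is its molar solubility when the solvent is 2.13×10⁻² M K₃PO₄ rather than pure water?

1.06×10⁻¹⁴ M

Pb₃(PO₄)₂(s) ⇌ 3 Pb²⁺(aq) + 2 PO₄³⁻(aq)
With PO₄³⁻ already at 2.13×10⁻² M and s small, take [PO₄³⁻] ≈ 2.13×10⁻² M and [Pb²⁺] = 3s.
Ksp = [Pb²⁺]^3[PO₄³⁻]^2 = (3s)^3(2.13×10⁻²)^2
(3s)^3 = 1.46×10⁻⁴⁴ / (2.13×10⁻²)^2 = 3.22×10⁻⁴¹
s = 1.06×10⁻¹⁴ M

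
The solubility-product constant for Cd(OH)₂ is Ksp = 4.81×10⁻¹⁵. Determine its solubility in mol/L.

1.06×10⁻⁵ M

Cd(OH)₂(s) ⇌ Cd²⁺(aq) + 2 OH⁻(aq)
Let s be the molar solubility. Then [Cd²⁺] = s and [OH⁻] = 2s.
Ksp = [Cd²⁺][OH⁻]^2 = s · (2s)^2 = 4s^3
4s^3 = 4.81×10⁻¹⁵  ⇒  s^3 = 1.20×10⁻¹⁵
s = 1.06×10⁻⁵ mol L⁻¹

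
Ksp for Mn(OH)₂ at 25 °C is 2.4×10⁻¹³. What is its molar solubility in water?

3.9×10⁻⁵ M

Mn(OH)₂(s) ⇌ Mn²⁺(aq) + 2 OH⁻(aq)
If s mol/L of Mn(OH)₂ dissolves, [Mn²⁺] = s and [OH⁻] = 2s.
Ksp = [Mn²⁺][OH⁻]^2 = s · (2s)^2 = 4s^3
4s^3 = 2.4×10⁻¹³  ⇒  s^3 = 6.0×10⁻¹⁴
s = (6.0×10⁻¹⁴)^(1/3) = 3.9×10⁻⁵ M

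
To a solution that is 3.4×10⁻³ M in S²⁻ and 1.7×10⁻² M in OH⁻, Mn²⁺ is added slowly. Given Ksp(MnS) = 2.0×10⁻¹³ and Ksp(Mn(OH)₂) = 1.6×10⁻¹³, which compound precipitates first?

MnS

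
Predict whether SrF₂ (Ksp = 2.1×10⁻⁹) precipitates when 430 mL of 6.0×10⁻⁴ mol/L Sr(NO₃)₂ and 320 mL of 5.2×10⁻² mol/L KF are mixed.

After mixing, V = 430 mL + 320 mL = 750 mL.
[Sr²⁺] = (6.0×10⁻⁴)(430)/750 = 3.4×10⁻⁴ mol/L
[F⁻] = (5.2×10⁻²)(320)/750 = 2.2×10⁻² mol/L
Q = [Sr²⁺][F⁻]^2 = 1.7×10⁻⁷
Q = 1.7×10⁻⁷ > Ksp = 2.1×10⁻⁹, so the solution is supersaturated and SrF₂ precipitates.

Yes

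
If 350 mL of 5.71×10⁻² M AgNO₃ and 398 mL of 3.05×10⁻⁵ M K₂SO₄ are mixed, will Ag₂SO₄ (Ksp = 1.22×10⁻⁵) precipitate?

The combined volume is 748 mL.
[Ag⁺] = (5.71×10⁻²)(350)/748 = 2.67×10⁻² M
[SO₄²⁻] = (3.05×10⁻⁵)(398)/748 = 1.62×10⁻⁵ M
Q = [Ag⁺]^2[SO₄²⁻] = 1.16×10⁻⁸
Q < Ksp (1.16×10⁻⁸ vs 1.22×10⁻⁵); the solution remains unsaturated and no precipitate forms.

No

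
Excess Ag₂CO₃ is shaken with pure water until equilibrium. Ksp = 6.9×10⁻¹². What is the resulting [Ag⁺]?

Ag₂CO₃(s) ⇌ 2 Ag⁺(aq) + CO₃²⁻(aq)
For each mole of Ag₂CO₃ that dissolves per liter, [Ag⁺] = 2s and [CO₃²⁻] = s; let s denote this solubility.
Ksp = [Ag⁺]^2[CO₃²⁻] = (2s)^2 · s = 4s^3 = 6.9×10⁻¹²
s = 1.2×10⁻⁴ M
[Ag⁺] = 2s = 2.4×10⁻⁴ M

2.4×10⁻⁴ M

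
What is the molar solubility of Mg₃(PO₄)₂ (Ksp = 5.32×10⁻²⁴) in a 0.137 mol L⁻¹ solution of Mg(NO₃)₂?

2.27×10⁻¹¹ M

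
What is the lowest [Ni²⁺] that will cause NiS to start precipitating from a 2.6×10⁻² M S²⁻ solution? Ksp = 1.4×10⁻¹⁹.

5.4×10⁻¹⁸ M

Precipitation begins when Q = Ksp.
NiS(s) ⇌ Ni²⁺(aq) + S²⁻(aq)
Ksp = [Ni²⁺][S²⁻] = [Ni²⁺](2.6×10⁻²)
[Ni²⁺] = 1.4×10⁻¹⁹ / (2.6×10⁻²) = 5.4×10⁻¹⁸
[Ni²⁺] = 5.4×10⁻¹⁸ M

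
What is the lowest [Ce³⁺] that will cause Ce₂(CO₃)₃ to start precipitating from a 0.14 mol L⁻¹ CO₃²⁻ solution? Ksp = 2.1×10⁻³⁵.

8.7×10⁻¹⁷ M

Precipitation begins when Q = Ksp.
Ce₂(CO₃)₃(s) ⇌ 2 Ce³⁺(aq) + 3 CO₃²⁻(aq)
Ksp = [Ce³⁺]^2[CO₃²⁻]^3 = [Ce³⁺]^2(0.14)^3
[Ce³⁺]^2 = 2.1×10⁻³⁵ / (0.14)^3 = 7.7×10⁻³³
[Ce³⁺] = 8.7×10⁻¹⁷ mol L⁻¹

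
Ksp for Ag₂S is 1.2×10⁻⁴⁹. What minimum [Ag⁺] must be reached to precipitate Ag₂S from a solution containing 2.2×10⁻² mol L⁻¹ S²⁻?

2.3×10⁻²⁴ M

The threshold for precipitation is Q = Ksp.
Ag₂S(s) ⇌ 2 Ag⁺(aq) + S²⁻(aq)
Ksp = [Ag⁺]^2[S²⁻] = [Ag⁺]^2(2.2×10⁻²)
[Ag⁺]^2 = 1.2×10⁻⁴⁹ / (2.2×10⁻²) = 5.5×10⁻⁴⁸
[Ag⁺] = 2.3×10⁻²⁴ mol L⁻¹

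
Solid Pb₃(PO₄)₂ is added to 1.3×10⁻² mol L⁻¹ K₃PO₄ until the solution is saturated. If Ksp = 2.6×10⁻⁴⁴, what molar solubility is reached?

Pb₃(PO₄)₂(s) ⇌ 3 Pb²⁺(aq) + 2 PO₄³⁻(aq)
Let s be the solubility of Pb₃(PO₄)₂ here. The common ion gives [PO₄³⁻] ≈ 1.3×10⁻² mol L⁻¹, and [Pb²⁺] = 3s.
Ksp = [Pb²⁺]^3[PO₄³⁻]^2 = (3s)^3(1.3×10⁻²)^2
(3s)^3 = 2.6×10⁻⁴⁴ / (1.3×10⁻²)^2 = 1.5×10⁻⁴⁰
s = 1.8×10⁻¹⁴ mol L⁻¹

1.8×10⁻¹⁴ M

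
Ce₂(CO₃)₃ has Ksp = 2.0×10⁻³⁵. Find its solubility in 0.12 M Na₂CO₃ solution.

Ce₂(CO₃)₃(s) ⇌ 2 Ce³⁺(aq) + 3 CO₃²⁻(aq)
Let s be the solubility of Ce₂(CO₃)₃ here. The common ion gives [CO₃²⁻] ≈ 0.12 M, and [Ce³⁺] = 2s.
Ksp = [Ce³⁺]^2[CO₃²⁻]^3 = (2s)^2(0.12)^3
(2s)^2 = 2.0×10⁻³⁵ / (0.12)^3 = 1.2×10⁻³²
s = 5.4×10⁻¹⁷ M

5.4×10⁻¹⁷ M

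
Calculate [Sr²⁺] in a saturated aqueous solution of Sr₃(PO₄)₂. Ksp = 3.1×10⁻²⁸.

Sr₃(PO₄)₂(s) ⇌ 3 Sr²⁺(aq) + 2 PO₄³⁻(aq)
Call the molar solubility s, so that [Sr²⁺] = 3s and [PO₄³⁻] = 2s.
Ksp = [Sr²⁺]^3[PO₄³⁻]^2 = (3s)^3 · (2s)^2 = 108s^5 = 3.1×10⁻²⁸
s = 1.2×10⁻⁶ mol/L
[Sr²⁺] = 3s = 3.7×10⁻⁶ mol/L

3.7×10⁻⁶ M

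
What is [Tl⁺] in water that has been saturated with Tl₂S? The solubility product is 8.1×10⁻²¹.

2.5×10⁻⁷ M

Tl₂S(s) ⇌ 2 Tl⁺(aq) + S²⁻(aq)
For each mole of Tl₂S that dissolves per liter, [Tl⁺] = 2s and [S²⁻] = s; let s denote this solubility.
Ksp = [Tl⁺]^2[S²⁻] = (2s)^2 · s = 4s^3 = 8.1×10⁻²¹
s = 1.3×10⁻⁷ mol L⁻¹
[Tl⁺] = 2s = 2.5×10⁻⁷ mol L⁻¹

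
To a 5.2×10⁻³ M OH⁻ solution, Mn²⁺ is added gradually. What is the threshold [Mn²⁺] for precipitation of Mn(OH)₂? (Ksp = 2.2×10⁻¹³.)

8.1×10⁻⁹ M

Precipitation begins when Q = Ksp.
Mn(OH)₂(s) ⇌ Mn²⁺(aq) + 2 OH⁻(aq)
Ksp = [Mn²⁺][OH⁻]^2 = [Mn²⁺](5.2×10⁻³)^2
[Mn²⁺] = 2.2×10⁻¹³ / (5.2×10⁻³)^2 = 8.1×10⁻⁹
[Mn²⁺] = 8.1×10⁻⁹ M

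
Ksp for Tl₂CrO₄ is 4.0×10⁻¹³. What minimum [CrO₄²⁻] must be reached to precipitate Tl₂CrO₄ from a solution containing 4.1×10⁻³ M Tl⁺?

A salt starts to precipitate once the ion product Q reaches its Ksp.
Tl₂CrO₄(s) ⇌ 2 Tl⁺(aq) + CrO₄²⁻(aq)
Ksp = [Tl⁺]^2[CrO₄²⁻] = [CrO₄²⁻](4.1×10⁻³)^2
[CrO₄²⁻] = 4.0×10⁻¹³ / (4.1×10⁻³)^2 = 2.4×10⁻⁸
[CrO₄²⁻] = 2.4×10⁻⁸ M

2.4×10⁻⁸ M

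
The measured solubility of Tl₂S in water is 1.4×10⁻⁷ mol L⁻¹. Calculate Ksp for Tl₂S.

Ksp = 1.1×10⁻²⁰

Tl₂S(s) ⇌ 2 Tl⁺(aq) + S²⁻(aq)
Let s be the molar solubility. Then [Tl⁺] = 2s and [S²⁻] = s.
Ksp = [Tl⁺]^2[S²⁻] = (2s)^2 · s = 4s^3
Ksp = 4 × (1.4×10⁻⁷)^3 = 1.1×10⁻²⁰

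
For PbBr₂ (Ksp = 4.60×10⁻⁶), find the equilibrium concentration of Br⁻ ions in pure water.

2.10×10⁻² M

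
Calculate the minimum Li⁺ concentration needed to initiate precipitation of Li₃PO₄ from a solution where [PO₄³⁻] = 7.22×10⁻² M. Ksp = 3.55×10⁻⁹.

3.66×10⁻³ M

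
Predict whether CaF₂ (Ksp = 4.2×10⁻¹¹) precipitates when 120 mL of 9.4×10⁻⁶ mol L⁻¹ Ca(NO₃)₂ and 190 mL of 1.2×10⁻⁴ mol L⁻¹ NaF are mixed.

Total volume after mixing = 120 + 190 = 310 mL.
[Ca²⁺] = (9.4×10⁻⁶)(120)/310 = 3.6×10⁻⁶ mol L⁻¹
[F⁻] = (1.2×10⁻⁴)(190)/310 = 7.4×10⁻⁵ mol L⁻¹
Q = [Ca²⁺][F⁻]^2 = 2.0×10⁻¹⁴
Since Q (2.0×10⁻¹⁴) is less than Ksp (4.2×10⁻¹¹), no CaF₂ precipitates.

No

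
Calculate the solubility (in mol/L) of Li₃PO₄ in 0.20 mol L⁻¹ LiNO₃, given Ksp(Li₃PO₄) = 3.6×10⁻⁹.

4.5×10⁻⁷ M

Li₃PO₄(s) ⇌ 3 Li⁺(aq) + PO₄³⁻(aq)
The solution already contains Li⁺ at 0.20 mol L⁻¹. Let s be the molar solubility of Li₃PO₄.
[Li⁺] ≈ 0.20 mol L⁻¹ (common ion dominates); [PO₄³⁻] = s.
Ksp = [Li⁺]^3[PO₄³⁻] = (0.20)^3s
s = 3.6×10⁻⁹ / (0.20)^3 = 4.5×10⁻⁷
s = 4.5×10⁻⁷ mol L⁻¹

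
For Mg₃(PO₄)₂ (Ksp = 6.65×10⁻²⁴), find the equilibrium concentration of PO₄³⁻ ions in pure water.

Mg₃(PO₄)₂(s) ⇌ 3 Mg²⁺(aq) + 2 PO₄³⁻(aq)
For each mole of Mg₃(PO₄)₂ that dissolves per liter, [Mg²⁺] = 3s and [PO₄³⁻] = 2s; let s denote this solubility.
Ksp = [Mg²⁺]^3[PO₄³⁻]^2 = (3s)^3 · (2s)^2 = 108s^5 = 6.65×10⁻²⁴
s = 9.08×10⁻⁶ mol/L
[PO₄³⁻] = 2s = 1.82×10⁻⁵ mol/L

1.82×10⁻⁵ M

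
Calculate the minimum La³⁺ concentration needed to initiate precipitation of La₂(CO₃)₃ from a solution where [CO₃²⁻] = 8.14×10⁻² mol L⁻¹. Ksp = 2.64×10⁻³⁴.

7.00×10⁻¹⁶ M

Each salt precipitates once Q = Ksp for that salt.
La₂(CO₃)₃(s) ⇌ 2 La³⁺(aq) + 3 CO₃²⁻(aq)
Ksp = [La³⁺]^2[CO₃²⁻]^3 = [La³⁺]^2(8.14×10⁻²)^3
[La³⁺]^2 = 2.64×10⁻³⁴ / (8.14×10⁻²)^3 = 4.89×10⁻³¹
[La³⁺] = 7.00×10⁻¹⁶ mol L⁻¹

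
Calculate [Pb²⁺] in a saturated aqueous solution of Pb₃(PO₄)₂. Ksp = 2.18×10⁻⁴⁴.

Pb₃(PO₄)₂(s) ⇌ 3 Pb²⁺(aq) + 2 PO₄³⁻(aq)
Call the molar solubility s, so that [Pb²⁺] = 3s and [PO₄³⁻] = 2s.
Ksp = [Pb²⁺]^3[PO₄³⁻]^2 = (3s)^3 · (2s)^2 = 108s^5 = 2.18×10⁻⁴⁴
s = 7.26×10⁻¹⁰ mol/L
[Pb²⁺] = 3s = 2.18×10⁻⁹ mol/L

2.18×10⁻⁹ M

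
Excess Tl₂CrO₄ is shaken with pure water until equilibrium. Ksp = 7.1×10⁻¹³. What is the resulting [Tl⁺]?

Tl₂CrO₄(s) ⇌ 2 Tl⁺(aq) + CrO₄²⁻(aq)
With molar solubility s: [Tl⁺] = 2s, [CrO₄²⁻] = s.
Ksp = [Tl⁺]^2[CrO₄²⁻] = (2s)^2 · s = 4s^3 = 7.1×10⁻¹³
s = 5.6×10⁻⁵ mol/L
[Tl⁺] = 2s = 1.1×10⁻⁴ mol/L

1.1×10⁻⁴ M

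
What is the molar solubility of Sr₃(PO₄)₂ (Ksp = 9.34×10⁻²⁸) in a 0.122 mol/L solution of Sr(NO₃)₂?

3.59×10⁻¹³ M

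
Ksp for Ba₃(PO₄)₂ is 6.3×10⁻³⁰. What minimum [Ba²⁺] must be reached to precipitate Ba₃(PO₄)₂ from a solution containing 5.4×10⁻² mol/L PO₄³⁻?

1.3×10⁻⁹ M

Precipitation begins when Q = Ksp.
Ba₃(PO₄)₂(s) ⇌ 3 Ba²⁺(aq) + 2 PO₄³⁻(aq)
Ksp = [Ba²⁺]^3[PO₄³⁻]^2 = [Ba²⁺]^3(5.4×10⁻²)^2
[Ba²⁺]^3 = 6.3×10⁻³⁰ / (5.4×10⁻²)^2 = 2.2×10⁻²⁷
[Ba²⁺] = 1.3×10⁻⁹ mol/L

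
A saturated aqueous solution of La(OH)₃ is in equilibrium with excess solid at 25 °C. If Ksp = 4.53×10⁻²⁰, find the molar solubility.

La(OH)₃(s) ⇌ La³⁺(aq) + 3 OH⁻(aq)
For each mole of La(OH)₃ that dissolves per liter, [La³⁺] = s and [OH⁻] = 3s; let s denote this solubility.
Ksp = [La³⁺][OH⁻]^3 = s · (3s)^3 = 27s^4
27s^4 = 4.53×10⁻²⁰  ⇒  s^4 = 1.68×10⁻²¹
s = 6.40×10⁻⁶ mol/L

6.40×10⁻⁶ M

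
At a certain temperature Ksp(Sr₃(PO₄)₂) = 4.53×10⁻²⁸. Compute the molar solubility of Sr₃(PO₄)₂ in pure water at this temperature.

1.33×10⁻⁶ M

Sr₃(PO₄)₂(s) ⇌ 3 Sr²⁺(aq) + 2 PO₄³⁻(aq)
With molar solubility s: [Sr²⁺] = 3s, [PO₄³⁻] = 2s.
Ksp = [Sr²⁺]^3[PO₄³⁻]^2 = (3s)^3 · (2s)^2 = 108s^5
108s^5 = 4.53×10⁻²⁸  ⇒  s^5 = 4.19×10⁻³⁰
s = (4.19×10⁻³⁰)^(1/5) = 1.33×10⁻⁶ mol/L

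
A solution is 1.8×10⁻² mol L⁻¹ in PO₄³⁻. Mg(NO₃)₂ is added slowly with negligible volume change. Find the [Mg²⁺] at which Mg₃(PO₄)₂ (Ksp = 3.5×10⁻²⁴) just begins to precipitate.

2.2×10⁻⁷ M

Each salt precipitates once Q = Ksp for that salt.
Mg₃(PO₄)₂(s) ⇌ 3 Mg²⁺(aq) + 2 PO₄³⁻(aq)
Ksp = [Mg²⁺]^3[PO₄³⁻]^2 = [Mg²⁺]^3(1.8×10⁻²)^2
[Mg²⁺]^3 = 3.5×10⁻²⁴ / (1.8×10⁻²)^2 = 1.1×10⁻²⁰
[Mg²⁺] = 2.2×10⁻⁷ mol L⁻¹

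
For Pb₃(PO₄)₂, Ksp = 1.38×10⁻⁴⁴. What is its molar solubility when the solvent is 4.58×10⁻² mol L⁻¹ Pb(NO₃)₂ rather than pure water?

5.99×10⁻²¹ M

Pb₃(PO₄)₂(s) ⇌ 3 Pb²⁺(aq) + 2 PO₄³⁻(aq)
With Pb²⁺ already at 4.58×10⁻² mol L⁻¹ and s small, take [Pb²⁺] ≈ 4.58×10⁻² mol L⁻¹ and [PO₄³⁻] = 2s.
Ksp = [Pb²⁺]^3[PO₄³⁻]^2 = (4.58×10⁻²)^3(2s)^2
(2s)^2 = 1.38×10⁻⁴⁴ / (4.58×10⁻²)^3 = 1.44×10⁻⁴⁰
s = 5.99×10⁻²¹ mol L⁻¹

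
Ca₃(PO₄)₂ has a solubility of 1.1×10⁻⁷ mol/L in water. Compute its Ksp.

Ca₃(PO₄)₂(s) ⇌ 3 Ca²⁺(aq) + 2 PO₄³⁻(aq)
Call the molar solubility s, so that [Ca²⁺] = 3s and [PO₄³⁻] = 2s.
Ksp = [Ca²⁺]^3[PO₄³⁻]^2 = (3s)^3 · (2s)^2 = 108s^5
Ksp = 108 × (1.1×10⁻⁷)^5 = 1.7×10⁻³³

Ksp = 1.7×10⁻³³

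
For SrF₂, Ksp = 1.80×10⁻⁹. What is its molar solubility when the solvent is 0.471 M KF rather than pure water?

SrF₂(s) ⇌ Sr²⁺(aq) + 2 F⁻(aq)
F⁻ is already present at 0.471 M. If s mol/L of SrF₂ dissolves, [Sr²⁺] = s while [F⁻] ≈ 0.471 M.
Ksp = [Sr²⁺][F⁻]^2 = s(0.471)^2
s = 1.80×10⁻⁹ / (0.471)^2 = 8.11×10⁻⁹
s = 8.11×10⁻⁹ M

8.11×10⁻⁹ M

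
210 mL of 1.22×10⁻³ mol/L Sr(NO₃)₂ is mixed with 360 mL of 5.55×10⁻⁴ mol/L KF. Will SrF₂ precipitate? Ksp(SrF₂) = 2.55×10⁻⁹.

No

The combined volume is 570 mL.
[Sr²⁺] = (1.22×10⁻³)(210)/570 = 4.49×10⁻⁴ mol/L
[F⁻] = (5.55×10⁻⁴)(360)/570 = 3.51×10⁻⁴ mol/L
Q = [Sr²⁺][F⁻]^2 = 5.52×10⁻¹¹
Q = 5.52×10⁻¹¹ < Ksp = 2.55×10⁻⁹, so the solution is unsaturated and no precipitate forms.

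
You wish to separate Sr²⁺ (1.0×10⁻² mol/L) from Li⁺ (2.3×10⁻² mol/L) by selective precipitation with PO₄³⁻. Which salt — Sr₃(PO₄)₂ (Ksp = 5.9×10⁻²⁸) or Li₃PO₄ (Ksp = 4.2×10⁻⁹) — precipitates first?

Sr₃(PO₄)₂

Each salt precipitates once Q = Ksp for that salt.
For Sr₃(PO₄)₂: [PO₄³⁻] = (Ksp/[Sr²⁺]^3)^(1/2) = 2.4×10⁻¹¹ mol/L
For Li₃PO₄: [PO₄³⁻] = (Ksp/[Li⁺]^3) = 3.5×10⁻⁴ mol/L
Sr₃(PO₄)₂ requires the lower [PO₄³⁻], so it precipitates first.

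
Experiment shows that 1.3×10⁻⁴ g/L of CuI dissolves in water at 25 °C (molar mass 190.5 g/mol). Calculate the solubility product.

Molar solubility s = (1.3×10⁻⁴ g/L) / (190.5 g/mol) = 6.824×10⁻⁷ mol/L
CuI(s) ⇌ Cu⁺(aq) + I⁻(aq)
Let s be the molar solubility. Then [Cu⁺] = s and [I⁻] = s.
Ksp = [Cu⁺][I⁻] = s · s = s^2
Ksp = (6.824×10⁻⁷)^2 = 4.7×10⁻¹³

Ksp = 4.7×10⁻¹³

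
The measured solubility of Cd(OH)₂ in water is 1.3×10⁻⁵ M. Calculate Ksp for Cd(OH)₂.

Ksp = 8.8×10⁻¹⁵

Cd(OH)₂(s) ⇌ Cd²⁺(aq) + 2 OH⁻(aq)
Let s be the molar solubility. Then [Cd²⁺] = s and [OH⁻] = 2s.
Ksp = [Cd²⁺][OH⁻]^2 = s · (2s)^2 = 4s^3
Ksp = 4 × (1.3×10⁻⁵)^3 = 8.8×10⁻¹⁵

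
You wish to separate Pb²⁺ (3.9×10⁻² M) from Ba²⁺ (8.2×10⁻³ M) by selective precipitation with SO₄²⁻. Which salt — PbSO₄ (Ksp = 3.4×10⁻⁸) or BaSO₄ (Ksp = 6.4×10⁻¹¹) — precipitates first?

Each salt precipitates once Q = Ksp for that salt.
For PbSO₄: [SO₄²⁻] = (Ksp/[Pb²⁺]) = 8.7×10⁻⁷ M
For BaSO₄: [SO₄²⁻] = (Ksp/[Ba²⁺]) = 7.8×10⁻⁹ M
The smaller threshold [SO₄²⁻] is reached first, so BaSO₄ precipitates first.

BaSO₄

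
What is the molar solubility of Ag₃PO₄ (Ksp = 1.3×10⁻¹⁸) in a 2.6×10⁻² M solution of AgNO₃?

7.4×10⁻¹⁴ M

Ag₃PO₄(s) ⇌ 3 Ag⁺(aq) + PO₄³⁻(aq)
With Ag⁺ already at 2.6×10⁻² M and s small, take [Ag⁺] ≈ 2.6×10⁻² M and [PO₄³⁻] = s.
Ksp = [Ag⁺]^3[PO₄³⁻] = (2.6×10⁻²)^3s
s = 1.3×10⁻¹⁸ / (2.6×10⁻²)^3 = 7.4×10⁻¹⁴
s = 7.4×10⁻¹⁴ M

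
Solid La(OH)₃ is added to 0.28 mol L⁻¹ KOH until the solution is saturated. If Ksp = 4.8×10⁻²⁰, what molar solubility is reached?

2.2×10⁻¹⁸ M

La(OH)₃(s) ⇌ La³⁺(aq) + 3 OH⁻(aq)
Let s be the solubility of La(OH)₃ here. The common ion gives [OH⁻] ≈ 0.28 mol L⁻¹, and [La³⁺] = s.
Ksp = [La³⁺][OH⁻]^3 = s(0.28)^3
s = 4.8×10⁻²⁰ / (0.28)^3 = 2.2×10⁻¹⁸
s = 2.2×10⁻¹⁸ mol L⁻¹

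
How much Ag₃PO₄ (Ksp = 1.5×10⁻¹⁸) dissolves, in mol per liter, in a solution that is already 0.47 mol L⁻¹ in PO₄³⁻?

Ag₃PO₄(s) ⇌ 3 Ag⁺(aq) + PO₄³⁻(aq)
PO₄³⁻ is already present at 0.47 mol L⁻¹. If s mol/L of Ag₃PO₄ dissolves, [Ag⁺] = 3s while [PO₄³⁻] ≈ 0.47 mol L⁻¹.
Ksp = [Ag⁺]^3[PO₄³⁻] = (3s)^3(0.47)
(3s)^3 = 1.5×10⁻¹⁸ / (0.47) = 3.2×10⁻¹⁸
s = 4.9×10⁻⁷ mol L⁻¹

4.9×10⁻⁷ M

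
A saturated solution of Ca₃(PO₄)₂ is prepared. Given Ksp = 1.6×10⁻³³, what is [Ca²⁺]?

3.2×10⁻⁷ M

Ca₃(PO₄)₂(s) ⇌ 3 Ca²⁺(aq) + 2 PO₄³⁻(aq)
For each mole of Ca₃(PO₄)₂ that dissolves per liter, [Ca²⁺] = 3s and [PO₄³⁻] = 2s; let s denote this solubility.
Ksp = [Ca²⁺]^3[PO₄³⁻]^2 = (3s)^3 · (2s)^2 = 108s^5 = 1.6×10⁻³³
s = 1.1×10⁻⁷ mol/L
[Ca²⁺] = 3s = 3.2×10⁻⁷ mol/L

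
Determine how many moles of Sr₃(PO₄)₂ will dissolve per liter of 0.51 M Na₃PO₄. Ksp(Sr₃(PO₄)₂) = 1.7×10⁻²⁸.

Sr₃(PO₄)₂(s) ⇌ 3 Sr²⁺(aq) + 2 PO₄³⁻(aq)
Let s be the solubility of Sr₃(PO₄)₂ here. The common ion gives [PO₄³⁻] ≈ 0.51 M, and [Sr²⁺] = 3s.
Ksp = [Sr²⁺]^3[PO₄³⁻]^2 = (3s)^3(0.51)^2
(3s)^3 = 1.7×10⁻²⁸ / (0.51)^2 = 6.5×10⁻²⁸
s = 2.9×10⁻¹⁰ M

2.9×10⁻¹⁰ M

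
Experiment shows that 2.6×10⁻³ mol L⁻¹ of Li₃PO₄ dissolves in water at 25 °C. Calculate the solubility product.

Ksp = 1.2×10⁻⁹

Li₃PO₄(s) ⇌ 3 Li⁺(aq) + PO₄³⁻(aq)
Call the molar solubility s, so that [Li⁺] = 3s and [PO₄³⁻] = s.
Ksp = [Li⁺]^3[PO₄³⁻] = (3s)^3 · s = 27s^4
Ksp = 27 × (2.6×10⁻³)^4 = 1.2×10⁻⁹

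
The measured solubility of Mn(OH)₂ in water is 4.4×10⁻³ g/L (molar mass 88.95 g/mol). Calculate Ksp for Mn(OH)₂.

Ksp = 4.8×10⁻¹³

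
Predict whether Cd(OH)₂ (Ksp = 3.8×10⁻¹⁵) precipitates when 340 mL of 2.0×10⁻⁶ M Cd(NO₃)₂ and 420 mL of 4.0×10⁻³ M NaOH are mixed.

Yes

The combined volume is 760 mL.
[Cd²⁺] = (2.0×10⁻⁶)(340)/760 = 8.9×10⁻⁷ M
[OH⁻] = (4.0×10⁻³)(420)/760 = 2.2×10⁻³ M
Q = [Cd²⁺][OH⁻]^2 = 4.4×10⁻¹²
Q = 4.4×10⁻¹² > Ksp = 3.8×10⁻¹⁵, so the solution is supersaturated and Cd(OH)₂ precipitates.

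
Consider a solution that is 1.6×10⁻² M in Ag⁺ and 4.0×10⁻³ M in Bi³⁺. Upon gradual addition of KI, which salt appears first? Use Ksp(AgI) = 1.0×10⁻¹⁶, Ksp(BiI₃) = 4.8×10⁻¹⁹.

Precipitation of each salt begins when its ion product equals Ksp.
For AgI: [I⁻] = (Ksp/[Ag⁺]) = 6.3×10⁻¹⁵ M
For BiI₃: [I⁻] = (Ksp/[Bi³⁺])^(1/3) = 4.9×10⁻⁶ M
The smaller threshold [I⁻] is reached first, so AgI precipitates first.

AgI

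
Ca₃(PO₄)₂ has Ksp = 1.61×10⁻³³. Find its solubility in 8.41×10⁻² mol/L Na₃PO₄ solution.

2.04×10⁻¹¹ M

Ca₃(PO₄)₂(s) ⇌ 3 Ca²⁺(aq) + 2 PO₄³⁻(aq)
With PO₄³⁻ already at 8.41×10⁻² mol/L and s small, take [PO₄³⁻] ≈ 8.41×10⁻² mol/L and [Ca²⁺] = 3s.
Ksp = [Ca²⁺]^3[PO₄³⁻]^2 = (3s)^3(8.41×10⁻²)^2
(3s)^3 = 1.61×10⁻³³ / (8.41×10⁻²)^2 = 2.28×10⁻³¹
s = 2.04×10⁻¹¹ mol/L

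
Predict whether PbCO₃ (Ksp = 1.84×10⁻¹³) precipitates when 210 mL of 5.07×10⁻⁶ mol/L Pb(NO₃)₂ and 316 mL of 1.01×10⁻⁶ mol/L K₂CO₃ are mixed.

Total volume after mixing = 210 + 316 = 526 mL.
[Pb²⁺] = (5.07×10⁻⁶)(210)/526 = 2.02×10⁻⁶ mol/L
[CO₃²⁻] = (1.01×10⁻⁶)(316)/526 = 6.07×10⁻⁷ mol/L
Q = [Pb²⁺][CO₃²⁻] = 1.23×10⁻¹²
Q = 1.23×10⁻¹² > Ksp = 1.84×10⁻¹³, so the solution is supersaturated and PbCO₃ precipitates.

Yes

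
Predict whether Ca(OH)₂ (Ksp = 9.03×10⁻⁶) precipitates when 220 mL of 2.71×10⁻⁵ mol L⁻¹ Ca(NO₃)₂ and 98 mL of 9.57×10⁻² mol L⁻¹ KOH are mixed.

No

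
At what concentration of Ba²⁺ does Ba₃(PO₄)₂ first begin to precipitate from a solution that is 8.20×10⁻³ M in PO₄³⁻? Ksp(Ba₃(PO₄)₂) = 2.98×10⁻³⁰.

The threshold for precipitation is Q = Ksp.
Ba₃(PO₄)₂(s) ⇌ 3 Ba²⁺(aq) + 2 PO₄³⁻(aq)
Ksp = [Ba²⁺]^3[PO₄³⁻]^2 = [Ba²⁺]^3(8.20×10⁻³)^2
[Ba²⁺]^3 = 2.98×10⁻³⁰ / (8.20×10⁻³)^2 = 4.43×10⁻²⁶
[Ba²⁺] = 3.54×10⁻⁹ M

3.54×10⁻⁹ M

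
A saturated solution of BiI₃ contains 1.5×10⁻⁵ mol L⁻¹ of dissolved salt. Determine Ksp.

Ksp = 1.4×10⁻¹⁸

BiI₃(s) ⇌ Bi³⁺(aq) + 3 I⁻(aq)
Let s be the molar solubility. Then [Bi³⁺] = s and [I⁻] = 3s.
Ksp = [Bi³⁺][I⁻]^3 = s · (3s)^3 = 27s^4
Ksp = 27 × (1.5×10⁻⁵)^4 = 1.4×10⁻¹⁸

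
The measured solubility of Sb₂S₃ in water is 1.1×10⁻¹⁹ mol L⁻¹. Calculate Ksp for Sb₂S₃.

Ksp = 1.7×10⁻⁹³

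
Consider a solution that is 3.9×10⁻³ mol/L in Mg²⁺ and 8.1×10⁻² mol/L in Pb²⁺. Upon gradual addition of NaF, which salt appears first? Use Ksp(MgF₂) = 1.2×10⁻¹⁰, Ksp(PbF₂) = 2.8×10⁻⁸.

MgF₂

The threshold for precipitation is Q = Ksp.
For MgF₂: [F⁻] = (Ksp/[Mg²⁺])^(1/2) = 1.8×10⁻⁴ mol/L
For PbF₂: [F⁻] = (Ksp/[Pb²⁺])^(1/2) = 5.9×10⁻⁴ mol/L
MgF₂ requires the lower [F⁻], so it precipitates first.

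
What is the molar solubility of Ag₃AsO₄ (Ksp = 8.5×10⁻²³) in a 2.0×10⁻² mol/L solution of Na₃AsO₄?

5.4×10⁻⁸ M

Ag₃AsO₄(s) ⇌ 3 Ag⁺(aq) + AsO₄³⁻(aq)
Let s be the solubility of Ag₃AsO₄ here. The common ion gives [AsO₄³⁻] ≈ 2.0×10⁻² mol/L, and [Ag⁺] = 3s.
Ksp = [Ag⁺]^3[AsO₄³⁻] = (3s)^3(2.0×10⁻²)
(3s)^3 = 8.5×10⁻²³ / (2.0×10⁻²) = 4.3×10⁻²¹
s = 5.4×10⁻⁸ mol/L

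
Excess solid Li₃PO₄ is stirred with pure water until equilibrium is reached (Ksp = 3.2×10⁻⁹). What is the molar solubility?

3.3×10⁻³ M

Li₃PO₄(s) ⇌ 3 Li⁺(aq) + PO₄³⁻(aq)
With molar solubility s: [Li⁺] = 3s, [PO₄³⁻] = s.
Ksp = [Li⁺]^3[PO₄³⁻] = (3s)^3 · s = 27s^4
27s^4 = 3.2×10⁻⁹  ⇒  s^4 = 1.2×10⁻¹⁰
s = 3.3×10⁻³ mol L⁻¹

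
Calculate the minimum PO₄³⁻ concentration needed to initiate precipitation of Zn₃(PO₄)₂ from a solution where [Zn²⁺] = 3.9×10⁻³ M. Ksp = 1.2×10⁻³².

4.5×10⁻¹³ M

Precipitation of each salt begins when its ion product equals Ksp.
Zn₃(PO₄)₂(s) ⇌ 3 Zn²⁺(aq) + 2 PO₄³⁻(aq)
Ksp = [Zn²⁺]^3[PO₄³⁻]^2 = [PO₄³⁻]^2(3.9×10⁻³)^3
[PO₄³⁻]^2 = 1.2×10⁻³² / (3.9×10⁻³)^3 = 2.0×10⁻²⁵
[PO₄³⁻] = 4.5×10⁻¹³ M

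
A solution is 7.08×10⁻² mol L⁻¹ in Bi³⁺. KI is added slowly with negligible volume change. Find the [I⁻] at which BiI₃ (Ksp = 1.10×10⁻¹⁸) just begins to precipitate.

2.50×10⁻⁶ M

Precipitation begins when Q = Ksp.
BiI₃(s) ⇌ Bi³⁺(aq) + 3 I⁻(aq)
Ksp = [Bi³⁺][I⁻]^3 = [I⁻]^3(7.08×10⁻²)
[I⁻]^3 = 1.10×10⁻¹⁸ / (7.08×10⁻²) = 1.55×10⁻¹⁷
[I⁻] = 2.50×10⁻⁶ mol L⁻¹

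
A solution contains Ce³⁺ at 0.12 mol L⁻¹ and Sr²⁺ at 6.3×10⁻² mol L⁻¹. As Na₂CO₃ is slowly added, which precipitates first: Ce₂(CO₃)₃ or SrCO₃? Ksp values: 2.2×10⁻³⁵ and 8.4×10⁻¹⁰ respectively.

Ce₂(CO₃)₃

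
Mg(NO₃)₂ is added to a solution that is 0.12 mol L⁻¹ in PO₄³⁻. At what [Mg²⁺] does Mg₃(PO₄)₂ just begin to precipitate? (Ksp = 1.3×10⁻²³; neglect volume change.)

9.7×10⁻⁸ M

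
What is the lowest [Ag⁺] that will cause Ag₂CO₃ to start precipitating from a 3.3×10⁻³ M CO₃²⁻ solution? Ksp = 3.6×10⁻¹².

3.3×10⁻⁵ M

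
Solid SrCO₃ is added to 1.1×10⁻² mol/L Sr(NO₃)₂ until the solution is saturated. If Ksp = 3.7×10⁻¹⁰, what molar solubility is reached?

3.4×10⁻⁸ M

SrCO₃(s) ⇌ Sr²⁺(aq) + CO₃²⁻(aq)
Let s be the solubility of SrCO₃ here. The common ion gives [Sr²⁺] ≈ 1.1×10⁻² mol/L, and [CO₃²⁻] = s.
Ksp = [Sr²⁺][CO₃²⁻] = (1.1×10⁻²)s
s = 3.7×10⁻¹⁰ / (1.1×10⁻²) = 3.4×10⁻⁸
s = 3.4×10⁻⁸ mol/L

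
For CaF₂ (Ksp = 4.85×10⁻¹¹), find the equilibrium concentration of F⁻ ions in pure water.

4.59×10⁻⁴ M

CaF₂(s) ⇌ Ca²⁺(aq) + 2 F⁻(aq)
Call the molar solubility s, so that [Ca²⁺] = s and [F⁻] = 2s.
Ksp = [Ca²⁺][F⁻]^2 = s · (2s)^2 = 4s^3 = 4.85×10⁻¹¹
s = 2.30×10⁻⁴ mol/L
[F⁻] = 2s = 4.59×10⁻⁴ mol/L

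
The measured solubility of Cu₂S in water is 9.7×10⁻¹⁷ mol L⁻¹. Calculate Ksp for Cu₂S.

Ksp = 3.7×10⁻⁴⁸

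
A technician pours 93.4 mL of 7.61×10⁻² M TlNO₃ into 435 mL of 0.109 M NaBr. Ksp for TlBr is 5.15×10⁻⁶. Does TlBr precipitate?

The combined volume is 528.4 mL.
[Tl⁺] = (7.61×10⁻²)(93.4)/528.4 = 1.35×10⁻² M
[Br⁻] = (0.109)(435)/528.4 = 8.97×10⁻² M
Q = [Tl⁺][Br⁻] = 1.21×10⁻³
Because Q > Ksp (1.21×10⁻³ vs 5.15×10⁻⁶), a precipitate of TlBr forms.

Yes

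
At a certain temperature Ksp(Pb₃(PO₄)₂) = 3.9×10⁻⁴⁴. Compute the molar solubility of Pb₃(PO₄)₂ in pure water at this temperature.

Pb₃(PO₄)₂(s) ⇌ 3 Pb²⁺(aq) + 2 PO₄³⁻(aq)
With molar solubility s: [Pb²⁺] = 3s, [PO₄³⁻] = 2s.
Ksp = [Pb²⁺]^3[PO₄³⁻]^2 = (3s)^3 · (2s)^2 = 108s^5
108s^5 = 3.9×10⁻⁴⁴  ⇒  s^5 = 3.6×10⁻⁴⁶
s = (3.6×10⁻⁴⁶)^(1/5) = 8.2×10⁻¹⁰ mol L⁻¹

8.2×10⁻¹⁰ M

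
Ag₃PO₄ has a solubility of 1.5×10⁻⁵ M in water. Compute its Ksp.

Ag₃PO₄(s) ⇌ 3 Ag⁺(aq) + PO₄³⁻(aq)
Call the molar solubility s, so that [Ag⁺] = 3s and [PO₄³⁻] = s.
Ksp = [Ag⁺]^3[PO₄³⁻] = (3s)^3 · s = 27s^4
Ksp = 27 × (1.5×10⁻⁵)^4 = 1.4×10⁻¹⁸

Ksp = 1.4×10⁻¹⁸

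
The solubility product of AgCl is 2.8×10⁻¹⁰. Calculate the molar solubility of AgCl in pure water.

AgCl(s) ⇌ Ag⁺(aq) + Cl⁻(aq)
With molar solubility s: [Ag⁺] = s, [Cl⁻] = s.
Ksp = [Ag⁺][Cl⁻] = s · s = s^2
s^2 = 2.8×10⁻¹⁰
Taking the 2nd root, s = 1.7×10⁻⁵ M.

1.7×10⁻⁵ M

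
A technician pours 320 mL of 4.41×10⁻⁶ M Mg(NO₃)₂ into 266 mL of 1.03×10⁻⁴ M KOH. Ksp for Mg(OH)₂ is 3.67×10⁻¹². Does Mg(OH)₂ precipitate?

Total volume after mixing = 320 + 266 = 586 mL.
[Mg²⁺] = (4.41×10⁻⁶)(320)/586 = 2.41×10⁻⁶ M
[OH⁻] = (1.03×10⁻⁴)(266)/586 = 4.68×10⁻⁵ M
Q = [Mg²⁺][OH⁻]^2 = 5.26×10⁻¹⁵
Q = 5.26×10⁻¹⁵ < Ksp = 3.67×10⁻¹², so the solution is unsaturated and no precipitate forms.

No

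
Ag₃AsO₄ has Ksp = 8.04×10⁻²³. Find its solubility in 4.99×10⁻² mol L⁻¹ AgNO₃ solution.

6.47×10⁻¹⁹ M

Ag₃AsO₄(s) ⇌ 3 Ag⁺(aq) + AsO₄³⁻(aq)
With Ag⁺ already at 4.99×10⁻² mol L⁻¹ and s small, take [Ag⁺] ≈ 4.99×10⁻² mol L⁻¹ and [AsO₄³⁻] = s.
Ksp = [Ag⁺]^3[AsO₄³⁻] = (4.99×10⁻²)^3s
s = 8.04×10⁻²³ / (4.99×10⁻²)^3 = 6.47×10⁻¹⁹
s = 6.47×10⁻¹⁹ mol L⁻¹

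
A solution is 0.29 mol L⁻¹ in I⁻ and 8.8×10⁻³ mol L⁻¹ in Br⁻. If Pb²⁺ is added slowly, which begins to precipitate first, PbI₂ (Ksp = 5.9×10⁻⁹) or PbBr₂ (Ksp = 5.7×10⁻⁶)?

Precipitation of each salt begins when its ion product equals Ksp.
For PbI₂: [Pb²⁺] = (Ksp/[I⁻]^2) = 7.0×10⁻⁸ mol L⁻¹
For PbBr₂: [Pb²⁺] = (Ksp/[Br⁻]^2) = 7.4×10⁻² mol L⁻¹
Since PbI₂ needs less Pb²⁺ to reach saturation, it precipitates first.

PbI₂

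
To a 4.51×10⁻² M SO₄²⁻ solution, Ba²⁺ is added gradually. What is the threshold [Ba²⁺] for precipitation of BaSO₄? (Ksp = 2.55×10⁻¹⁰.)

5.65×10⁻⁹ M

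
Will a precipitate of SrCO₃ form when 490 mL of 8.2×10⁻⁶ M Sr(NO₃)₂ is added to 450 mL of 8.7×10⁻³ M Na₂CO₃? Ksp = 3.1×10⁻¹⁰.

Yes

The combined volume is 940 mL.
[Sr²⁺] = (8.2×10⁻⁶)(490)/940 = 4.3×10⁻⁶ M
[CO₃²⁻] = (8.7×10⁻³)(450)/940 = 4.2×10⁻³ M
Q = [Sr²⁺][CO₃²⁻] = 1.8×10⁻⁸
Because Q > Ksp (1.8×10⁻⁸ vs 3.1×10⁻¹⁰), a precipitate of SrCO₃ forms.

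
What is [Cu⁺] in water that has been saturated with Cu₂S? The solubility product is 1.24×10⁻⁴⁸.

Cu₂S(s) ⇌ 2 Cu⁺(aq) + S²⁻(aq)
If s mol/L of Cu₂S dissolves, [Cu⁺] = 2s and [S²⁻] = s.
Ksp = [Cu⁺]^2[S²⁻] = (2s)^2 · s = 4s^3 = 1.24×10⁻⁴⁸
s = 6.77×10⁻¹⁷ M
[Cu⁺] = 2s = 1.35×10⁻¹⁶ M

1.35×10⁻¹⁶ M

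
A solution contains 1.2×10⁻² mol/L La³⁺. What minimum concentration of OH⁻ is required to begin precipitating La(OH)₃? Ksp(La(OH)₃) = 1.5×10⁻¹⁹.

Each salt precipitates once Q = Ksp for that salt.
La(OH)₃(s) ⇌ La³⁺(aq) + 3 OH⁻(aq)
Ksp = [La³⁺][OH⁻]^3 = [OH⁻]^3(1.2×10⁻²)
[OH⁻]^3 = 1.5×10⁻¹⁹ / (1.2×10⁻²) = 1.3×10⁻¹⁷
[OH⁻] = 2.3×10⁻⁶ mol/L

2.3×10⁻⁶ M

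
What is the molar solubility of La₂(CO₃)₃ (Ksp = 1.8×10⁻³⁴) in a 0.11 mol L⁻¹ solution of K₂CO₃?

La₂(CO₃)₃(s) ⇌ 2 La³⁺(aq) + 3 CO₃²⁻(aq)
CO₃²⁻ is already present at 0.11 mol L⁻¹. If s mol/L of La₂(CO₃)₃ dissolves, [La³⁺] = 2s while [CO₃²⁻] ≈ 0.11 mol L⁻¹.
Ksp = [La³⁺]^2[CO₃²⁻]^3 = (2s)^2(0.11)^3
(2s)^2 = 1.8×10⁻³⁴ / (0.11)^3 = 1.4×10⁻³¹
s = 1.8×10⁻¹⁶ mol L⁻¹

1.8×10⁻¹⁶ M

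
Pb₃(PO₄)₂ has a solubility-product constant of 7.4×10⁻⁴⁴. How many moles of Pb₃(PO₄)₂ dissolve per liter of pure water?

Pb₃(PO₄)₂(s) ⇌ 3 Pb²⁺(aq) + 2 PO₄³⁻(aq)
Call the molar solubility s, so that [Pb²⁺] = 3s and [PO₄³⁻] = 2s.
Ksp = [Pb²⁺]^3[PO₄³⁻]^2 = (3s)^3 · (2s)^2 = 108s^5
108s^5 = 7.4×10⁻⁴⁴  ⇒  s^5 = 6.9×10⁻⁴⁶
s = (6.9×10⁻⁴⁶)^(1/5) = 9.3×10⁻¹⁰ mol L⁻¹

9.3×10⁻¹⁰ M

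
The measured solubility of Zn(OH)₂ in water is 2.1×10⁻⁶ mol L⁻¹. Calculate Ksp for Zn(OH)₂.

Zn(OH)₂(s) ⇌ Zn²⁺(aq) + 2 OH⁻(aq)
For each mole of Zn(OH)₂ that dissolves per liter, [Zn²⁺] = s and [OH⁻] = 2s; let s denote this solubility.
Ksp = [Zn²⁺][OH⁻]^2 = s · (2s)^2 = 4s^3
Ksp = 4 × (2.1×10⁻⁶)^3 = 3.7×10⁻¹⁷

Ksp = 3.7×10⁻¹⁷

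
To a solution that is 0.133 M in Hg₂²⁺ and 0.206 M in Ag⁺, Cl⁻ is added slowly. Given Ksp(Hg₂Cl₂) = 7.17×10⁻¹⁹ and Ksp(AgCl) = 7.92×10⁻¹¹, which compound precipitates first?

AgCl

Each salt precipitates once Q = Ksp for that salt.
For Hg₂Cl₂: [Cl⁻] = (Ksp/[Hg₂²⁺])^(1/2) = 2.32×10⁻⁹ M
For AgCl: [Cl⁻] = (Ksp/[Ag⁺]) = 3.84×10⁻¹⁰ M
The smaller threshold [Cl⁻] is reached first, so AgCl precipitates first.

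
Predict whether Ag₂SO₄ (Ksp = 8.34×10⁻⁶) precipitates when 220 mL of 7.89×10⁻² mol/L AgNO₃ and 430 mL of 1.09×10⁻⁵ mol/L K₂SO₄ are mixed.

No

Total volume after mixing = 220 + 430 = 650 mL.
[Ag⁺] = (7.89×10⁻²)(220)/650 = 2.67×10⁻² mol/L
[SO₄²⁻] = (1.09×10⁻⁵)(430)/650 = 7.21×10⁻⁶ mol/L
Q = [Ag⁺]^2[SO₄²⁻] = 5.14×10⁻⁹
Q = 5.14×10⁻⁹ < Ksp = 8.34×10⁻⁶, so the solution is unsaturated and no precipitate forms.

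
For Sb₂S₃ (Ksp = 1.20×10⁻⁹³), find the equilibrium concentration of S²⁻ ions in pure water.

Sb₂S₃(s) ⇌ 2 Sb³⁺(aq) + 3 S²⁻(aq)
If s mol/L of Sb₂S₃ dissolves, [Sb³⁺] = 2s and [S²⁻] = 3s.
Ksp = [Sb³⁺]^2[S²⁻]^3 = (2s)^2 · (3s)^3 = 108s^5 = 1.20×10⁻⁹³
s = 1.02×10⁻¹⁹ M
[S²⁻] = 3s = 3.06×10⁻¹⁹ M

3.06×10⁻¹⁹ M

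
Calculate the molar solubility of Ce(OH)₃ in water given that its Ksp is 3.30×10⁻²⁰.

5.91×10⁻⁶ M

Ce(OH)₃(s) ⇌ Ce³⁺(aq) + 3 OH⁻(aq)
Call the molar solubility s, so that [Ce³⁺] = s and [OH⁻] = 3s.
Ksp = [Ce³⁺][OH⁻]^3 = s · (3s)^3 = 27s^4
27s^4 = 3.30×10⁻²⁰  ⇒  s^4 = 1.22×10⁻²¹
Taking the 4th root, s = 5.91×10⁻⁶ mol/L.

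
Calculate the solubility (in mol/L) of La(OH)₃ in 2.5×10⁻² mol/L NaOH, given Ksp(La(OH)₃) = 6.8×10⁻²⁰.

4.4×10⁻¹⁵ M

La(OH)₃(s) ⇌ La³⁺(aq) + 3 OH⁻(aq)
Let s be the solubility of La(OH)₃ here. The common ion gives [OH⁻] ≈ 2.5×10⁻² mol/L, and [La³⁺] = s.
Ksp = [La³⁺][OH⁻]^3 = s(2.5×10⁻²)^3
s = 6.8×10⁻²⁰ / (2.5×10⁻²)^3 = 4.4×10⁻¹⁵
s = 4.4×10⁻¹⁵ mol/L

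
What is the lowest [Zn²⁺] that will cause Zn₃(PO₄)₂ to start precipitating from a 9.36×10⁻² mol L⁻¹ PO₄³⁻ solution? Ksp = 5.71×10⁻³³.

Each salt precipitates once Q = Ksp for that salt.
Zn₃(PO₄)₂(s) ⇌ 3 Zn²⁺(aq) + 2 PO₄³⁻(aq)
Ksp = [Zn²⁺]^3[PO₄³⁻]^2 = [Zn²⁺]^3(9.36×10⁻²)^2
[Zn²⁺]^3 = 5.71×10⁻³³ / (9.36×10⁻²)^2 = 6.52×10⁻³¹
[Zn²⁺] = 8.67×10⁻¹¹ mol L⁻¹

8.67×10⁻¹¹ M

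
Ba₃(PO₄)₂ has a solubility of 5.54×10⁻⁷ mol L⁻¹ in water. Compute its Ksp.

Ksp = 5.64×10⁻³⁰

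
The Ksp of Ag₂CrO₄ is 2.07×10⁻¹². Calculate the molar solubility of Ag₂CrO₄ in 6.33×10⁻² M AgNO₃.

Ag₂CrO₄(s) ⇌ 2 Ag⁺(aq) + CrO₄²⁻(aq)
The solution already contains Ag⁺ at 6.33×10⁻² M. Let s be the molar solubility of Ag₂CrO₄.
[Ag⁺] ≈ 6.33×10⁻² M (common ion dominates); [CrO₄²⁻] = s.
Ksp = [Ag⁺]^2[CrO₄²⁻] = (6.33×10⁻²)^2s
s = 2.07×10⁻¹² / (6.33×10⁻²)^2 = 5.17×10⁻¹⁰
s = 5.17×10⁻¹⁰ M

5.17×10⁻¹⁰ M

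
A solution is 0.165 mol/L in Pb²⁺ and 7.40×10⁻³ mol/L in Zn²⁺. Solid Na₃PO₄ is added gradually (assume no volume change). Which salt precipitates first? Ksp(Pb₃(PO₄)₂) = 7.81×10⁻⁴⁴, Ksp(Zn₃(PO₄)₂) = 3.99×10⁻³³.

Precipitation of each salt begins when its ion product equals Ksp.
For Pb₃(PO₄)₂: [PO₄³⁻] = (Ksp/[Pb²⁺]^3)^(1/2) = 4.17×10⁻²¹ mol/L
For Zn₃(PO₄)₂: [PO₄³⁻] = (Ksp/[Zn²⁺]^3)^(1/2) = 9.92×10⁻¹⁴ mol/L
The smaller threshold [PO₄³⁻] is reached first, so Pb₃(PO₄)₂ precipitates first.

Pb₃(PO₄)₂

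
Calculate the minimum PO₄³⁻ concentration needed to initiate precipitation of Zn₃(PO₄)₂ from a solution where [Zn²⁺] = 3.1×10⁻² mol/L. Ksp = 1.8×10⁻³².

2.5×10⁻¹⁴ M

Precipitation of each salt begins when its ion product equals Ksp.
Zn₃(PO₄)₂(s) ⇌ 3 Zn²⁺(aq) + 2 PO₄³⁻(aq)
Ksp = [Zn²⁺]^3[PO₄³⁻]^2 = [PO₄³⁻]^2(3.1×10⁻²)^3
[PO₄³⁻]^2 = 1.8×10⁻³² / (3.1×10⁻²)^3 = 6.0×10⁻²⁸
[PO₄³⁻] = 2.5×10⁻¹⁴ mol/L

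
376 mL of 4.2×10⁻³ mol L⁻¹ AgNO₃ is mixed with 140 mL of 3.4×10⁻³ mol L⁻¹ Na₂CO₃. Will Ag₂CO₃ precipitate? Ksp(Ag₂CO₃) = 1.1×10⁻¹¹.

After mixing, V = 376 mL + 140 mL = 516 mL.
[Ag⁺] = (4.2×10⁻³)(376)/516 = 3.1×10⁻³ mol L⁻¹
[CO₃²⁻] = (3.4×10⁻³)(140)/516 = 9.2×10⁻⁴ mol L⁻¹
Q = [Ag⁺]^2[CO₃²⁻] = 8.6×10⁻⁹
Since Q (8.6×10⁻⁹) exceeds Ksp (1.1×10⁻¹¹), Ag₂CO₃ will precipitate.

Yes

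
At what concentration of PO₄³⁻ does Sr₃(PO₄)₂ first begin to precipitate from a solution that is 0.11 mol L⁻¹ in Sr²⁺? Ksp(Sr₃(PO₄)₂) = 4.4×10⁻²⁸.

Each salt precipitates once Q = Ksp for that salt.
Sr₃(PO₄)₂(s) ⇌ 3 Sr²⁺(aq) + 2 PO₄³⁻(aq)
Ksp = [Sr²⁺]^3[PO₄³⁻]^2 = [PO₄³⁻]^2(0.11)^3
[PO₄³⁻]^2 = 4.4×10⁻²⁸ / (0.11)^3 = 3.3×10⁻²⁵
[PO₄³⁻] = 5.7×10⁻¹³ mol L⁻¹

5.7×10⁻¹³ M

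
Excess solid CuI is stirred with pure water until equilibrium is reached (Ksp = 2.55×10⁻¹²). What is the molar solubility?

CuI(s) ⇌ Cu⁺(aq) + I⁻(aq)
Let s be the molar solubility. Then [Cu⁺] = s and [I⁻] = s.
Ksp = [Cu⁺][I⁻] = s · s = s^2
s^2 = 2.55×10⁻¹²
Taking the 2nd root, s = 1.60×10⁻⁶ mol L⁻¹.

1.60×10⁻⁶ M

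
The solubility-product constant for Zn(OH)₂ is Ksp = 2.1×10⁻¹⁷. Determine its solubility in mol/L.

Zn(OH)₂(s) ⇌ Zn²⁺(aq) + 2 OH⁻(aq)
With molar solubility s: [Zn²⁺] = s, [OH⁻] = 2s.
Ksp = [Zn²⁺][OH⁻]^2 = s · (2s)^2 = 4s^3
4s^3 = 2.1×10⁻¹⁷  ⇒  s^3 = 5.3×10⁻¹⁸
s = (5.3×10⁻¹⁸)^(1/3) = 1.7×10⁻⁶ M

1.7×10⁻⁶ M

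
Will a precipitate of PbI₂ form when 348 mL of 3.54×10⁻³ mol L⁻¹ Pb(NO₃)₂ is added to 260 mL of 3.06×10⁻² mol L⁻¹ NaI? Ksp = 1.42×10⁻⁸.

Total volume after mixing = 348 + 260 = 608 mL.
[Pb²⁺] = (3.54×10⁻³)(348)/608 = 2.03×10⁻³ mol L⁻¹
[I⁻] = (3.06×10⁻²)(260)/608 = 1.31×10⁻² mol L⁻¹
Q = [Pb²⁺][I⁻]^2 = 3.47×10⁻⁷
Since Q (3.47×10⁻⁷) exceeds Ksp (1.42×10⁻⁸), PbI₂ will precipitate.

Yes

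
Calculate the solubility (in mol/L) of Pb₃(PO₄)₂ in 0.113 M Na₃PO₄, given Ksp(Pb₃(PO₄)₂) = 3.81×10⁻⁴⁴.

4.80×10⁻¹⁵ M

Pb₃(PO₄)₂(s) ⇌ 3 Pb²⁺(aq) + 2 PO₄³⁻(aq)
The solution already contains PO₄³⁻ at 0.113 M. Let s be the molar solubility of Pb₃(PO₄)₂.
[PO₄³⁻] ≈ 0.113 M (common ion dominates); [Pb²⁺] = 3s.
Ksp = [Pb²⁺]^3[PO₄³⁻]^2 = (3s)^3(0.113)^2
(3s)^3 = 3.81×10⁻⁴⁴ / (0.113)^2 = 2.98×10⁻⁴²
s = 4.80×10⁻¹⁵ M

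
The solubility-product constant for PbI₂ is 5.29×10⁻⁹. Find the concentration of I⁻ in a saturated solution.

PbI₂(s) ⇌ Pb²⁺(aq) + 2 I⁻(aq)
Call the molar solubility s, so that [Pb²⁺] = s and [I⁻] = 2s.
Ksp = [Pb²⁺][I⁻]^2 = s · (2s)^2 = 4s^3 = 5.29×10⁻⁹
s = 1.10×10⁻³ mol/L
[I⁻] = 2s = 2.20×10⁻³ mol/L

2.20×10⁻³ M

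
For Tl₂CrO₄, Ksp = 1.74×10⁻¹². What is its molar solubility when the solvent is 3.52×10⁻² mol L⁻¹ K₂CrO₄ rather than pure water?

3.52×10⁻⁶ M

Tl₂CrO₄(s) ⇌ 2 Tl⁺(aq) + CrO₄²⁻(aq)
The solution already contains CrO₄²⁻ at 3.52×10⁻² mol L⁻¹. Let s be the molar solubility of Tl₂CrO₄.
[CrO₄²⁻] ≈ 3.52×10⁻² mol L⁻¹ (common ion dominates); [Tl⁺] = 2s.
Ksp = [Tl⁺]^2[CrO₄²⁻] = (2s)^2(3.52×10⁻²)
(2s)^2 = 1.74×10⁻¹² / (3.52×10⁻²) = 4.94×10⁻¹¹
s = 3.52×10⁻⁶ mol L⁻¹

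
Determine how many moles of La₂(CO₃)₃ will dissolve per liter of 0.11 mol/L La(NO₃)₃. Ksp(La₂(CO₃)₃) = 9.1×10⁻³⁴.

La₂(CO₃)₃(s) ⇌ 2 La³⁺(aq) + 3 CO₃²⁻(aq)
The solution already contains La³⁺ at 0.11 mol/L. Let s be the molar solubility of La₂(CO₃)₃.
[La³⁺] ≈ 0.11 mol/L (common ion dominates); [CO₃²⁻] = 3s.
Ksp = [La³⁺]^2[CO₃²⁻]^3 = (0.11)^2(3s)^3
(3s)^3 = 9.1×10⁻³⁴ / (0.11)^2 = 7.5×10⁻³²
s = 1.4×10⁻¹¹ mol/L

1.4×10⁻¹¹ M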